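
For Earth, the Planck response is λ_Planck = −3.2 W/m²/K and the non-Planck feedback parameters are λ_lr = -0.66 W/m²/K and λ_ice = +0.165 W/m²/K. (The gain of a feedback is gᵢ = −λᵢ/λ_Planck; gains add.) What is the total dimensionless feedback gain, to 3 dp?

Convert to gains: g_lr = -0.66/3.2 = -0.2062; g_ice = 0.165/3.2 = 0.05156.
Total gain g = -0.15464.

-0.155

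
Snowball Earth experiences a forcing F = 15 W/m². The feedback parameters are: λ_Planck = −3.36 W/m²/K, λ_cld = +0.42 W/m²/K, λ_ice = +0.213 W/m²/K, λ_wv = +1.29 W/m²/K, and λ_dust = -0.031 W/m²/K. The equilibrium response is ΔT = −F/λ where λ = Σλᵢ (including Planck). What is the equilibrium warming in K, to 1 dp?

Net feedback parameter λ = (−3.36) + (+0.42) + (+0.213) + (+1.29) + (-0.031) = -1.468 W/m²/K.
ΔT = −F/λ = −15/(-1.468) = 10.2 K.

10.2 K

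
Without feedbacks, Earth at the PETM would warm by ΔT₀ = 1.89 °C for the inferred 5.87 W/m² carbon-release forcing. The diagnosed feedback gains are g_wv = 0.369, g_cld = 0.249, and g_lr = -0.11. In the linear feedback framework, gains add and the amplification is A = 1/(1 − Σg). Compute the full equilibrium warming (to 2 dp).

Total gain g = 0.369 + 0.249 − 0.11 = 0.508.
Amplification A = 1/(1 − 0.508) = 2.033.
ΔT = 1.89 × 2.033 = 3.84 °C.

3.84 °C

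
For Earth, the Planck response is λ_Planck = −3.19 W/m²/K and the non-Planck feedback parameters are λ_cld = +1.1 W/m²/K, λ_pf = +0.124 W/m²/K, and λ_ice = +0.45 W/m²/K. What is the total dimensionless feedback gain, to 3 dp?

0.525

Convert to gains: g_cld = 1.1/3.19 = 0.3448; g_pf = 0.124/3.19 = 0.03887; g_ice = 0.45/3.19 = 0.1411.
Total gain g = 0.52477.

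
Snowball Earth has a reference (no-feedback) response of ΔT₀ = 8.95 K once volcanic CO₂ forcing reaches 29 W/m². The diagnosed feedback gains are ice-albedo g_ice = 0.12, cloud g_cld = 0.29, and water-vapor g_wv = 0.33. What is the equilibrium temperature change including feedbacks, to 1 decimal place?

Total gain g = 0.12 + 0.29 + 0.33 = 0.74.
Amplification A = 1/(1 − 0.74) = 3.846.
ΔT = 8.95 × 3.846 = 34.4 K.

34.4 K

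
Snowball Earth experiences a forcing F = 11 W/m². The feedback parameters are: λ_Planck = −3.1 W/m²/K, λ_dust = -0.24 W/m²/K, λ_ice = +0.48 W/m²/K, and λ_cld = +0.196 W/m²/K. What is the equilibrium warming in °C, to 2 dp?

4.13 °C

Net feedback parameter λ = (−3.1) + (-0.24) + (+0.48) + (+0.196) = -2.664 W/m²/K.
ΔT = −F/λ = −11/(-2.664) = 4.13 °C.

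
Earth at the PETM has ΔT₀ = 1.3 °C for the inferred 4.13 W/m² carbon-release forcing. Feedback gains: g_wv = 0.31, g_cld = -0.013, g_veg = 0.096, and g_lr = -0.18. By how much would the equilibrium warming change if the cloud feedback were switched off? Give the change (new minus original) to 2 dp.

0.03 °C

Original: g = 0.213, ΔT = 1.3/(1−0.213) = 1.6518 °C.
Without cloud: g' = 0.226, ΔT' = 1.3/(1−0.226) = 1.6796 °C.
Change = 1.6796 − 1.6518 = 0.03 °C.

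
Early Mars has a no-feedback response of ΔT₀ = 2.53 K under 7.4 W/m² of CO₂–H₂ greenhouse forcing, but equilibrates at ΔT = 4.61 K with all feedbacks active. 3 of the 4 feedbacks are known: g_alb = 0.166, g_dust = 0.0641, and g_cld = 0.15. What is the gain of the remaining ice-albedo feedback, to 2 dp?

Amplification A = ΔT/ΔT₀ = 4.61/2.53 = 1.822.
Total gain g = 1 − 1/A = 1 − 1/1.822 = 0.4512.
Known gains sum to 0.166 + 0.0641 + 0.15 = 0.3801.
g_ice = 0.4512 − 0.3801 = 0.07.

0.07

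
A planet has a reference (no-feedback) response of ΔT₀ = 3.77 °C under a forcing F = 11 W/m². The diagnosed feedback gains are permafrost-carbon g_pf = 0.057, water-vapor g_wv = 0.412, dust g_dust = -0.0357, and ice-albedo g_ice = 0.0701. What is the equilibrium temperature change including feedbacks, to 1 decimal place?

7.6 °C

Total gain g = 0.057 + 0.412 − 0.0357 + 0.0701 = 0.5034.
Amplification A = 1/(1 − 0.5034) = 2.014.
ΔT = 3.77 × 2.014 = 7.6 °C.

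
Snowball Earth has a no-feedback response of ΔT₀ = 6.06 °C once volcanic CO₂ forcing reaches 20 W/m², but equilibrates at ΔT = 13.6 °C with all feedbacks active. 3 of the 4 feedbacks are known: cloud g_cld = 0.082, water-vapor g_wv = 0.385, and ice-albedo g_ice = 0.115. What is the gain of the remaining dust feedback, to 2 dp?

Amplification A = ΔT/ΔT₀ = 13.6/6.06 = 2.244.
Total gain g = 1 − 1/A = 1 − 1/2.244 = 0.5544.
Known gains sum to 0.082 + 0.385 + 0.115 = 0.582.
g_dust = 0.5544 − 0.582 = -0.03.

-0.03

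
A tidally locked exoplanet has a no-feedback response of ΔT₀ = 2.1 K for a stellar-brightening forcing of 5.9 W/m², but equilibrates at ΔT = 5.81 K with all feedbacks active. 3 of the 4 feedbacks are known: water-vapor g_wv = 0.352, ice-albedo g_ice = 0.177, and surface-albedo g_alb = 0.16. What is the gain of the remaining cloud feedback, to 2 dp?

Amplification A = ΔT/ΔT₀ = 5.81/2.1 = 2.767.
Total gain g = 1 − 1/A = 1 − 1/2.767 = 0.6386.
Known gains sum to 0.352 + 0.177 + 0.16 = 0.689.
g_cld = 0.6386 − 0.689 = -0.05.

-0.05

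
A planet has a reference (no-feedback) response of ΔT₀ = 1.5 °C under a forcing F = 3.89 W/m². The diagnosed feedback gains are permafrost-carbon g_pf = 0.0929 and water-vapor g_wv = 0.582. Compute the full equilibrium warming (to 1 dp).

4.6 °C

Total gain g = 0.0929 + 0.582 = 0.6749.
Amplification A = 1/(1 − 0.6749) = 3.076.
ΔT = 1.5 × 3.076 = 4.6 °C.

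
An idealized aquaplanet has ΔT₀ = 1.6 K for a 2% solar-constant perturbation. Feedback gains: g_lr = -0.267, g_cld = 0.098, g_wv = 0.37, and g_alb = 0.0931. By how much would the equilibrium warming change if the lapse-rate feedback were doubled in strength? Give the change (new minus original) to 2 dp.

Original: g = 0.2941, ΔT = 1.6/(1−0.2941) = 2.2666 K.
With doubled lapse-rate: g' = 0.0271, ΔT' = 1.6/(1−0.0271) = 1.6446 K.
Change = 1.6446 − 2.2666 = -0.62 K.

-0.62 K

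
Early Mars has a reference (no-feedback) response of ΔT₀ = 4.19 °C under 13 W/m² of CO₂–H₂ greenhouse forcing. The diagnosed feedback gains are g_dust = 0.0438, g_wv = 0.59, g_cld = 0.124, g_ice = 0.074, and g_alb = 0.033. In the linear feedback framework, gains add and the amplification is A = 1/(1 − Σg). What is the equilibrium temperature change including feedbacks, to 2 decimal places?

Total gain g = 0.0438 + 0.59 + 0.124 + 0.074 + 0.033 = 0.8648.
Amplification A = 1/(1 − 0.8648) = 7.396.
ΔT = 4.19 × 7.396 = 30.99 °C.

30.99 °C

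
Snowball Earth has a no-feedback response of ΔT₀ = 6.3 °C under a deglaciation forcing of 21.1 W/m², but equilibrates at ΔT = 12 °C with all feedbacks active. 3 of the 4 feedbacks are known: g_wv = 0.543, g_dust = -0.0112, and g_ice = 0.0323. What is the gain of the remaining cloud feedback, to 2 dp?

-0.09

Amplification A = ΔT/ΔT₀ = 12/6.3 = 1.905.
Total gain g = 1 − 1/A = 1 − 1/1.905 = 0.4751.
Known gains sum to 0.543 − 0.0112 + 0.0323 = 0.5641.
g_cld = 0.4751 − 0.5641 = -0.09.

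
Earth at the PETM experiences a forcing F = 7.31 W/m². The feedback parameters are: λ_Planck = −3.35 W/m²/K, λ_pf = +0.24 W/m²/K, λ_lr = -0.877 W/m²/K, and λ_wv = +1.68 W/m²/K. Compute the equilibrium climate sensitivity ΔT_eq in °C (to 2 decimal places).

3.17 °C

Net feedback parameter λ = (−3.35) + (+0.24) + (-0.877) + (+1.68) = -2.307 W/m²/K.
ΔT = −F/λ = −7.31/(-2.307) = 3.17 °C.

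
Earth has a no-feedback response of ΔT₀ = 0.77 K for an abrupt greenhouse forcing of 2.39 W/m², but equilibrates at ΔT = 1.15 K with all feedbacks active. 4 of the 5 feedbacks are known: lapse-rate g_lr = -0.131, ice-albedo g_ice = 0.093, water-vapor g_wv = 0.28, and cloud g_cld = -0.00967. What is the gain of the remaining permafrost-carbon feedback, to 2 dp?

0.10

Amplification A = ΔT/ΔT₀ = 1.15/0.77 = 1.494.
Total gain g = 1 − 1/A = 1 − 1/1.494 = 0.3307.
Known gains sum to -0.131 + 0.093 + 0.28 − 0.00967 = 0.23233.
g_pf = 0.3307 − 0.23233 = 0.10.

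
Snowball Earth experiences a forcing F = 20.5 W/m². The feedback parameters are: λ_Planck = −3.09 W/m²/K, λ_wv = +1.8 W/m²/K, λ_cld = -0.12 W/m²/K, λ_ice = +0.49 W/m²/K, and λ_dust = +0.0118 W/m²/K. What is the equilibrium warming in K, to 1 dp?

22.6 K

Net feedback parameter λ = (−3.09) + (+1.8) + (-0.12) + (+0.49) + (+0.0118) = -0.9082 W/m²/K.
ΔT = −F/λ = −20.5/(-0.9082) = 22.6 K.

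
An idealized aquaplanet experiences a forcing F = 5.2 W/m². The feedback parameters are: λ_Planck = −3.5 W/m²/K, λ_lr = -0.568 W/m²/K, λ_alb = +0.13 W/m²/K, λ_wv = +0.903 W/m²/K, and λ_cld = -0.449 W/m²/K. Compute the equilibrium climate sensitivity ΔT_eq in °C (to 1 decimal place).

Net feedback parameter λ = (−3.5) + (-0.568) + (+0.13) + (+0.903) + (-0.449) = -3.484 W/m²/K.
ΔT = −F/λ = −5.2/(-3.484) = 1.5 °C.

1.5 °C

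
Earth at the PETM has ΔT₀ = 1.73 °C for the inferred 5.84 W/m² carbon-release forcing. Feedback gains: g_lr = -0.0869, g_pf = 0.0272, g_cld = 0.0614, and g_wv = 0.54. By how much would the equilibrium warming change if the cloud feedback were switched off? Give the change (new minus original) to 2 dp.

Original: g = 0.5417, ΔT = 1.73/(1−0.5417) = 3.7748 °C.
Without cloud: g' = 0.4803, ΔT' = 1.73/(1−0.4803) = 3.3288 °C.
Change = 3.3288 − 3.7748 = -0.45 °C.

-0.45 °C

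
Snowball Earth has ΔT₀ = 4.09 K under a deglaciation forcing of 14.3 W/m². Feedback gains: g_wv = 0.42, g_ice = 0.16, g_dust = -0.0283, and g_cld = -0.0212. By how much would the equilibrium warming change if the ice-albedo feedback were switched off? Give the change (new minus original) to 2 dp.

-2.21 K

Original: g = 0.5305, ΔT = 4.09/(1−0.5305) = 8.7114 K.
Without ice-albedo: g' = 0.3705, ΔT' = 4.09/(1−0.3705) = 6.4972 K.
Change = 6.4972 − 8.7114 = -2.21 K.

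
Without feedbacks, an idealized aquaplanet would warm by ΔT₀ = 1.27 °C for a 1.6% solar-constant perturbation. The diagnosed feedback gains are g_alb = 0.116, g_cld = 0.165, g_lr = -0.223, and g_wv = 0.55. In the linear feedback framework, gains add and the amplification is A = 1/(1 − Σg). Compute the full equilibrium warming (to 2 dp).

3.24 °C

Total gain g = 0.116 + 0.165 − 0.223 + 0.55 = 0.608.
Amplification A = 1/(1 − 0.608) = 2.551.
ΔT = 1.27 × 2.551 = 3.24 °C.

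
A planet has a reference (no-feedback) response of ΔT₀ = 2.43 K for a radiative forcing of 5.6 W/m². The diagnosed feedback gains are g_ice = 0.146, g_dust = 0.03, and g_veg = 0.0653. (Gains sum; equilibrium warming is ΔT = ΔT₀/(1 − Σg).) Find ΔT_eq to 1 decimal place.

Total gain g = 0.146 + 0.03 + 0.0653 = 0.2413.
Amplification A = 1/(1 − 0.2413) = 1.318.
ΔT = 2.43 × 1.318 = 3.2 K.

3.2 K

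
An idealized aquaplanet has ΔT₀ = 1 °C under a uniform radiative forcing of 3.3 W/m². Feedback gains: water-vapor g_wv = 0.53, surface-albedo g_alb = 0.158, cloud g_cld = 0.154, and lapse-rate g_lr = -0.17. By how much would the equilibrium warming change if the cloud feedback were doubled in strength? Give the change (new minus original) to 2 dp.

Original: g = 0.672, ΔT = 1/(1−0.672) = 3.0488 °C.
With doubled cloud: g' = 0.826, ΔT' = 1/(1−0.826) = 5.7471 °C.
Change = 5.7471 − 3.0488 = 2.70 °C.

2.70 °C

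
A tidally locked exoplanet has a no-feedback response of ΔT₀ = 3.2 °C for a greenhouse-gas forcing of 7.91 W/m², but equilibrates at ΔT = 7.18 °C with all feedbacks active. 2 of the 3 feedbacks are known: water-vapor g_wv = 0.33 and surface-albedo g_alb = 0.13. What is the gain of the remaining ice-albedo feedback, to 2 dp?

Amplification A = ΔT/ΔT₀ = 7.18/3.2 = 2.244.
Total gain g = 1 − 1/A = 1 − 1/2.244 = 0.5544.
Known gains sum to 0.33 + 0.13 = 0.46.
g_ice = 0.5544 − 0.46 = 0.09.

0.09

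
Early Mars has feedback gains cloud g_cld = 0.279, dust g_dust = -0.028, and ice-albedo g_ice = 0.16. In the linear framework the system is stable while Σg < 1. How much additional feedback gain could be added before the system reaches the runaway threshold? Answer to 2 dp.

0.59

Current total gain = 0.279 − 0.028 + 0.16 = 0.411.
Margin to runaway = 1 − 0.411 = 0.59.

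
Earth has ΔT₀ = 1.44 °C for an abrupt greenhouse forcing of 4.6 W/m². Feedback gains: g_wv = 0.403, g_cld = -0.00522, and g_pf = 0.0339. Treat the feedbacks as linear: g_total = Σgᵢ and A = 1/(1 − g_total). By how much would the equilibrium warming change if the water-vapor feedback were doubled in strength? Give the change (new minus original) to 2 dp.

6.18 °C

Original: g = 0.43168, ΔT = 1.44/(1−0.43168) = 2.5338 °C.
With doubled water-vapor: g' = 0.83468, ΔT' = 1.44/(1−0.83468) = 8.7104 °C.
Change = 8.7104 − 2.5338 = 6.18 °C.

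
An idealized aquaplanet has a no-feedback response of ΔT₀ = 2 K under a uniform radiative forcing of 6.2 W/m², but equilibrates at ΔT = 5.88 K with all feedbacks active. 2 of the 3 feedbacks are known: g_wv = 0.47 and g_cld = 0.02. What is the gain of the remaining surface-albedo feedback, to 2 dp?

0.17

Amplification A = ΔT/ΔT₀ = 5.88/2 = 2.94.
Total gain g = 1 − 1/A = 1 − 1/2.94 = 0.6599.
Known gains sum to 0.47 + 0.02 = 0.49.
g_alb = 0.6599 − 0.49 = 0.17.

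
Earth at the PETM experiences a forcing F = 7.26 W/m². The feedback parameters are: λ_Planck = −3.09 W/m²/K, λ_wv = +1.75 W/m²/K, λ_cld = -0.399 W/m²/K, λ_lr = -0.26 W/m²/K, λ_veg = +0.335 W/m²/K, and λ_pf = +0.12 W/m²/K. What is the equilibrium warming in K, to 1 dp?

4.7 K

Net feedback parameter λ = (−3.09) + (+1.75) + (-0.399) + (-0.26) + (+0.335) + (+0.12) = -1.544 W/m²/K.
ΔT = −F/λ = −7.26/(-1.544) = 4.7 K.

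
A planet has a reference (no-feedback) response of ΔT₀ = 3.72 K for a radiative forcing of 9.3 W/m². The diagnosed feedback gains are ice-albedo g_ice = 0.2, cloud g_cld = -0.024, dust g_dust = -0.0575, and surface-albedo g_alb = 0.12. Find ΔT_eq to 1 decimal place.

4.9 K

Total gain g = 0.2 − 0.024 − 0.0575 + 0.12 = 0.2385.
Amplification A = 1/(1 − 0.2385) = 1.313.
ΔT = 3.72 × 1.313 = 4.9 K.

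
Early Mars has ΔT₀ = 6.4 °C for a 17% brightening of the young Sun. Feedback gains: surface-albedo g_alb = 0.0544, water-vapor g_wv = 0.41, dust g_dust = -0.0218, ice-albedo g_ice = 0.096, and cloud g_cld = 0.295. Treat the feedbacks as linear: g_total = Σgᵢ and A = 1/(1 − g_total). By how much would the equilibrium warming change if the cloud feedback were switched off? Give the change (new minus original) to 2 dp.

-24.59 °C

Original: g = 0.8336, ΔT = 6.4/(1−0.8336) = 38.4615 °C.
Without cloud: g' = 0.5386, ΔT' = 6.4/(1−0.5386) = 13.8708 °C.
Change = 13.8708 − 38.4615 = -24.59 °C.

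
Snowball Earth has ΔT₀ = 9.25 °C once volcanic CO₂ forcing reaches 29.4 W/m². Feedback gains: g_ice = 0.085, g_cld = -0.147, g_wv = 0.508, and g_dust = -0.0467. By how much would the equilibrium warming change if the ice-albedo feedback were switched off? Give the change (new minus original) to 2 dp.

-1.91 °C

Original: g = 0.3993, ΔT = 9.25/(1−0.3993) = 15.3987 °C.
Without ice-albedo: g' = 0.3143, ΔT' = 9.25/(1−0.3143) = 13.4899 °C.
Change = 13.4899 − 15.3987 = -1.91 °C.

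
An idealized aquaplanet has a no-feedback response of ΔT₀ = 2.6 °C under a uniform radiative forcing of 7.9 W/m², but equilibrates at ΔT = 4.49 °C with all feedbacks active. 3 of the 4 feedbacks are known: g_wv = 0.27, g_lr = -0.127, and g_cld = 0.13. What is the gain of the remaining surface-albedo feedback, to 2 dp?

Amplification A = ΔT/ΔT₀ = 4.49/2.6 = 1.727.
Total gain g = 1 − 1/A = 1 − 1/1.727 = 0.421.
Known gains sum to 0.27 − 0.127 + 0.13 = 0.273.
g_alb = 0.421 − 0.273 = 0.15.

0.15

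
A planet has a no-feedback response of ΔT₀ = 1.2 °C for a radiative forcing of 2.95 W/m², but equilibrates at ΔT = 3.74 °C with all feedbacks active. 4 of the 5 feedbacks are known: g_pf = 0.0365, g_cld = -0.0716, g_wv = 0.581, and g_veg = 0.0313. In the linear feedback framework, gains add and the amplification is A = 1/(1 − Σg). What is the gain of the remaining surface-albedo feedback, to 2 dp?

0.10

Amplification A = ΔT/ΔT₀ = 3.74/1.2 = 3.117.
Total gain g = 1 − 1/A = 1 − 1/3.117 = 0.6792.
Known gains sum to 0.0365 − 0.0716 + 0.581 + 0.0313 = 0.5772.
g_alb = 0.6792 − 0.5772 = 0.10.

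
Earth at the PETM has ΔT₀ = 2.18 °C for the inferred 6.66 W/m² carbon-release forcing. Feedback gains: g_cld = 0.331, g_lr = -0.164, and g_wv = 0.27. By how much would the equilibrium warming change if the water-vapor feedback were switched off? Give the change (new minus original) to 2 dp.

-1.26 °C

Original: g = 0.437, ΔT = 2.18/(1−0.437) = 3.8721 °C.
Without water-vapor: g' = 0.167, ΔT' = 2.18/(1−0.167) = 2.6170 °C.
Change = 2.6170 − 3.8721 = -1.26 °C.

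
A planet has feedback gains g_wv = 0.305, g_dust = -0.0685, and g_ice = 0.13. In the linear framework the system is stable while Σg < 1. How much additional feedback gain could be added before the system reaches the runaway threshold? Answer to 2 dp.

0.63

Current total gain = 0.305 − 0.0685 + 0.13 = 0.3665.
Margin to runaway = 1 − 0.3665 = 0.63.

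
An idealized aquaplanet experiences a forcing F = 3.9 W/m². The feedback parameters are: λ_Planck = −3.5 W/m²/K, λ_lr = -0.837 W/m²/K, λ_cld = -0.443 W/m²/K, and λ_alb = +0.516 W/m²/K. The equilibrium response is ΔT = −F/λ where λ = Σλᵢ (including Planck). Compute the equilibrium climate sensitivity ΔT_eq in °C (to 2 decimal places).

0.91 °C

Net feedback parameter λ = (−3.5) + (-0.837) + (-0.443) + (+0.516) = -4.264 W/m²/K.
ΔT = −F/λ = −3.9/(-4.264) = 0.91 °C.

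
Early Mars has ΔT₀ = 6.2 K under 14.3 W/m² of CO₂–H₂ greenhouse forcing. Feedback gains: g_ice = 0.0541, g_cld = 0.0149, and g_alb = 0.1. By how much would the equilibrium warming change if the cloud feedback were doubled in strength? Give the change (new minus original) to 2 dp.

Original: g = 0.169, ΔT = 6.2/(1−0.169) = 7.4609 K.
With doubled cloud: g' = 0.1839, ΔT' = 6.2/(1−0.1839) = 7.5971 K.
Change = 7.5971 − 7.4609 = 0.14 K.

0.14 K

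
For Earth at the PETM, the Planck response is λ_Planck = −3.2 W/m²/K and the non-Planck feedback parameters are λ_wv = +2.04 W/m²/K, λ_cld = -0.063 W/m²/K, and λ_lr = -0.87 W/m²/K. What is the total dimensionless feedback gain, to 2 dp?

0.35

Convert to gains: g_wv = 2.04/3.2 = 0.6375; g_cld = -0.063/3.2 = -0.01969; g_lr = -0.87/3.2 = -0.2719.
Total gain g = 0.34591.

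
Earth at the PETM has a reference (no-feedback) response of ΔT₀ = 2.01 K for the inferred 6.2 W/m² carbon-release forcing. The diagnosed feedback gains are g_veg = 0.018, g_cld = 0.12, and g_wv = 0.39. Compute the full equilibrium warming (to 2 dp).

4.26 K

Total gain g = 0.018 + 0.12 + 0.39 = 0.528.
Amplification A = 1/(1 − 0.528) = 2.119.
ΔT = 2.01 × 2.119 = 4.26 K.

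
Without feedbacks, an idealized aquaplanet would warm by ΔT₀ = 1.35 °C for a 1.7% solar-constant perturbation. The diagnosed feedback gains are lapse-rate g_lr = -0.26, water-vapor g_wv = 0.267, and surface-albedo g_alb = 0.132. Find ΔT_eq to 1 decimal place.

1.6 °C

Total gain g = -0.26 + 0.267 + 0.132 = 0.139.
Amplification A = 1/(1 − 0.139) = 1.161.
ΔT = 1.35 × 1.161 = 1.6 °C.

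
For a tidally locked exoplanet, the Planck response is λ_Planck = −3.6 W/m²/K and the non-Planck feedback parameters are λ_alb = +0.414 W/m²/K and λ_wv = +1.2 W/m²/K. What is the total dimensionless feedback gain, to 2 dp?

Convert to gains: g_alb = 0.414/3.6 = 0.115; g_wv = 1.2/3.6 = 0.3333.
Total gain g = 0.4483.

0.45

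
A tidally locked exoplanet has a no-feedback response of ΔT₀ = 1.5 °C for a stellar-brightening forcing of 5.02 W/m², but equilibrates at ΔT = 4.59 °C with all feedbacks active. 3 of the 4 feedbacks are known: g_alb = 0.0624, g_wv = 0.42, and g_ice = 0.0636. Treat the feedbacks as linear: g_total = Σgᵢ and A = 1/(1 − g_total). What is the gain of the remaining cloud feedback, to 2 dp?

Amplification A = ΔT/ΔT₀ = 4.59/1.5 = 3.06.
Total gain g = 1 − 1/A = 1 − 1/3.06 = 0.6732.
Known gains sum to 0.0624 + 0.42 + 0.0636 = 0.546.
g_cld = 0.6732 − 0.546 = 0.13.

0.13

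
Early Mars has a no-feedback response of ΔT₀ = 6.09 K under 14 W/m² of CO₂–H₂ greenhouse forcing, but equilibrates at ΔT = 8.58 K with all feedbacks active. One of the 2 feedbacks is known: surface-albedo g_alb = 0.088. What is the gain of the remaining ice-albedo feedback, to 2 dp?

Amplification A = ΔT/ΔT₀ = 8.58/6.09 = 1.409.
Total gain g = 1 − 1/A = 1 − 1/1.409 = 0.2903.
The known gain is 0.088.
g_ice = 0.2903 − 0.088 = 0.20.

0.20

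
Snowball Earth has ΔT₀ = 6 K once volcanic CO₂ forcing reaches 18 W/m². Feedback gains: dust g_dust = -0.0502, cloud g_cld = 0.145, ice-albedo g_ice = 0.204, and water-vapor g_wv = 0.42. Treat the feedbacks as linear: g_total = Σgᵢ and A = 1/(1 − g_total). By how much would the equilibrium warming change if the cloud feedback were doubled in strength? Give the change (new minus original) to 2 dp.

Original: g = 0.7188, ΔT = 6/(1−0.7188) = 21.3371 K.
With doubled cloud: g' = 0.8638, ΔT' = 6/(1−0.8638) = 44.0529 K.
Change = 44.0529 − 21.3371 = 22.72 K.

22.72 K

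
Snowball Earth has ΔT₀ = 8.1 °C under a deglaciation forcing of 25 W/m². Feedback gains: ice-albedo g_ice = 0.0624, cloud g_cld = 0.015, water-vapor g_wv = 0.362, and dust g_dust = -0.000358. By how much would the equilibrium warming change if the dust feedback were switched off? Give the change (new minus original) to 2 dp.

0.01 °C

Original: g = 0.439042, ΔT = 8.1/(1−0.439042) = 14.4396 °C.
Without dust: g' = 0.4394, ΔT' = 8.1/(1−0.4394) = 14.4488 °C.
Change = 14.4488 − 14.4396 = 0.01 °C.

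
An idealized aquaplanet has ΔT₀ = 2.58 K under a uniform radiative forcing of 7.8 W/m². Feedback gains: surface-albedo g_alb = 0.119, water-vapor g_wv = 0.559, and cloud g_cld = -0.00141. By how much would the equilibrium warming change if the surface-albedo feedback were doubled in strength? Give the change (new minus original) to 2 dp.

4.64 K

Original: g = 0.67659, ΔT = 2.58/(1−0.67659) = 7.9775 K.
With doubled surface-albedo: g' = 0.79559, ΔT' = 2.58/(1−0.79559) = 12.6217 K.
Change = 12.6217 − 7.9775 = 4.64 K.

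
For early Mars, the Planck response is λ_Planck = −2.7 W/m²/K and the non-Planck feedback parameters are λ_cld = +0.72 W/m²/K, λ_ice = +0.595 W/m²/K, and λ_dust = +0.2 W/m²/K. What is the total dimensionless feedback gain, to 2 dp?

Convert to gains: g_cld = 0.72/2.7 = 0.2667; g_ice = 0.595/2.7 = 0.2204; g_dust = 0.2/2.7 = 0.07407.
Total gain g = 0.56117.

0.56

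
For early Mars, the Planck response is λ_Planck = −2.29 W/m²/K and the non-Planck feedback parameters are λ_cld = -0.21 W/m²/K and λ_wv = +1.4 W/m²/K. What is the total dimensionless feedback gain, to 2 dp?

0.52

Convert to gains: g_cld = -0.21/2.29 = -0.0917; g_wv = 1.4/2.29 = 0.6114.
Total gain g = 0.5197.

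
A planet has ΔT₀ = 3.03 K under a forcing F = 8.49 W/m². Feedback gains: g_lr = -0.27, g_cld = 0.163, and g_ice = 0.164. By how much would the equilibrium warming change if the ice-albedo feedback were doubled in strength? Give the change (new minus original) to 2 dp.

0.68 K

Original: g = 0.057, ΔT = 3.03/(1−0.057) = 3.2131 K.
With doubled ice-albedo: g' = 0.221, ΔT' = 3.03/(1−0.221) = 3.8896 K.
Change = 3.8896 − 3.2131 = 0.68 K.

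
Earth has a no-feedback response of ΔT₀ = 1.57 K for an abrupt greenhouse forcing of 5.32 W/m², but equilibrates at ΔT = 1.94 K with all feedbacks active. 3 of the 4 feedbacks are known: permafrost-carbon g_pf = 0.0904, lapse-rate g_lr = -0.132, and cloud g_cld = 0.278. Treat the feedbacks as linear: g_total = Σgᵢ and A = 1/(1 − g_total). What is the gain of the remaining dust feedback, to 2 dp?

Amplification A = ΔT/ΔT₀ = 1.94/1.57 = 1.236.
Total gain g = 1 − 1/A = 1 − 1/1.236 = 0.1909.
Known gains sum to 0.0904 − 0.132 + 0.278 = 0.2364.
g_dust = 0.1909 − 0.2364 = -0.05.

-0.05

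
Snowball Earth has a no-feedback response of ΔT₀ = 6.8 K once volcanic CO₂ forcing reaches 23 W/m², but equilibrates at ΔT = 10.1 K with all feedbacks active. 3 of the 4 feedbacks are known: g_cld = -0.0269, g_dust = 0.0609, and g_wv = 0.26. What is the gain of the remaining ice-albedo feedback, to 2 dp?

0.03

Amplification A = ΔT/ΔT₀ = 10.1/6.8 = 1.485.
Total gain g = 1 − 1/A = 1 − 1/1.485 = 0.3266.
Known gains sum to -0.0269 + 0.0609 + 0.26 = 0.294.
g_ice = 0.3266 − 0.294 = 0.03.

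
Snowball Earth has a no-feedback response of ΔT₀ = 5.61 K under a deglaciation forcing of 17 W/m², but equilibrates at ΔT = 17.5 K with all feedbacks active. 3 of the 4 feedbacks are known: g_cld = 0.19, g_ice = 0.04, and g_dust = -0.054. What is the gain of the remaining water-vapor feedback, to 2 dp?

0.50

Amplification A = ΔT/ΔT₀ = 17.5/5.61 = 3.119.
Total gain g = 1 − 1/A = 1 − 1/3.119 = 0.6794.
Known gains sum to 0.19 + 0.04 − 0.054 = 0.176.
g_wv = 0.6794 − 0.176 = 0.50.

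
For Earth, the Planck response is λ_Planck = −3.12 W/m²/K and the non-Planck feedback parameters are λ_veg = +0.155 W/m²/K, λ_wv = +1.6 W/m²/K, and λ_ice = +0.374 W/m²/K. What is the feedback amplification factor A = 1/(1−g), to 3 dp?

Convert to gains: g_veg = 0.155/3.12 = 0.04968; g_wv = 1.6/3.12 = 0.5128; g_ice = 0.374/3.12 = 0.1199.
Total gain g = 0.68238.
A = 1/(1 − 0.68238) = 3.148.

3.148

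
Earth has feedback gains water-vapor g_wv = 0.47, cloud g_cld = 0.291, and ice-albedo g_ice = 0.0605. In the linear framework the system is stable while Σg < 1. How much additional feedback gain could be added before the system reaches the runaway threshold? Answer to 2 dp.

Current total gain = 0.47 + 0.291 + 0.0605 = 0.8215.
Margin to runaway = 1 − 0.8215 = 0.18.

0.18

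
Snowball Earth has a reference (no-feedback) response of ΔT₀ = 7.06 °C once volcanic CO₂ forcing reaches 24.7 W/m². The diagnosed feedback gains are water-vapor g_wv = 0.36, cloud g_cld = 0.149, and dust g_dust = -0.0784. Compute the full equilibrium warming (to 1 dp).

12.4 °C

Total gain g = 0.36 + 0.149 − 0.0784 = 0.4306.
Amplification A = 1/(1 − 0.4306) = 1.756.
ΔT = 7.06 × 1.756 = 12.4 °C.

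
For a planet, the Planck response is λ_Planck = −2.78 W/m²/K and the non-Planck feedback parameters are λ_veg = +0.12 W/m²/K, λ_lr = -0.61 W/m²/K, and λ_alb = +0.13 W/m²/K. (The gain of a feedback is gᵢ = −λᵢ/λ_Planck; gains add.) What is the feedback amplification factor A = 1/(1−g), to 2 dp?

Convert to gains: g_veg = 0.12/2.78 = 0.04317; g_lr = -0.61/2.78 = -0.2194; g_alb = 0.13/2.78 = 0.04676.
Total gain g = -0.12947.
A = 1/(1 + 0.12947) = 0.89.

0.89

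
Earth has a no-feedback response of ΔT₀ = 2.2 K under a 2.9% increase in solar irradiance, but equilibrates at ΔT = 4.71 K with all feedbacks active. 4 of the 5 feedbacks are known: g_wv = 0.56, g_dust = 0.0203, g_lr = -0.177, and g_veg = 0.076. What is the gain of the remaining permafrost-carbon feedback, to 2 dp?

Amplification A = ΔT/ΔT₀ = 4.71/2.2 = 2.141.
Total gain g = 1 − 1/A = 1 − 1/2.141 = 0.5329.
Known gains sum to 0.56 + 0.0203 − 0.177 + 0.076 = 0.4793.
g_pf = 0.5329 − 0.4793 = 0.05.

0.05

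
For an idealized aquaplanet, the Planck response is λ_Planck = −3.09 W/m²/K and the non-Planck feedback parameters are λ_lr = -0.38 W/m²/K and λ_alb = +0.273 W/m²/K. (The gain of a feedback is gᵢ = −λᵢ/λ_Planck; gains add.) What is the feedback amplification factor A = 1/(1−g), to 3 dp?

Convert to gains: g_lr = -0.38/3.09 = -0.123; g_alb = 0.273/3.09 = 0.08835.
Total gain g = -0.03465.
A = 1/(1 + 0.03465) = 0.967.

0.967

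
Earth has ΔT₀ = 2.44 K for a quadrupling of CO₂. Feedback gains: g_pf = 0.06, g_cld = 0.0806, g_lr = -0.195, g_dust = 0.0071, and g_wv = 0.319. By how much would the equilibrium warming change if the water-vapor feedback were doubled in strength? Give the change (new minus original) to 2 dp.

2.61 K

Original: g = 0.2717, ΔT = 2.44/(1−0.2717) = 3.3503 K.
With doubled water-vapor: g' = 0.5907, ΔT' = 2.44/(1−0.5907) = 5.9614 K.
Change = 5.9614 − 3.3503 = 2.61 K.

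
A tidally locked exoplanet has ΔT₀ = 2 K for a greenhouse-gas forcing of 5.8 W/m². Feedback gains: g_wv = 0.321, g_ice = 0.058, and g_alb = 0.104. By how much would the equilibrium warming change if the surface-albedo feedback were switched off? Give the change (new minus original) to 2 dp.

Original: g = 0.483, ΔT = 2/(1−0.483) = 3.8685 K.
Without surface-albedo: g' = 0.379, ΔT' = 2/(1−0.379) = 3.2206 K.
Change = 3.2206 − 3.8685 = -0.65 K.

-0.65 K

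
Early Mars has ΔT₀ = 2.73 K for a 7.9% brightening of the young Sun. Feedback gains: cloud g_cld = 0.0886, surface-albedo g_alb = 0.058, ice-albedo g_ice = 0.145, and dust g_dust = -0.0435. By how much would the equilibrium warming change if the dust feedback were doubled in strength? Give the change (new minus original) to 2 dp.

-0.20 K

Original: g = 0.2481, ΔT = 2.73/(1−0.2481) = 3.6308 K.
With doubled dust: g' = 0.2046, ΔT' = 2.73/(1−0.2046) = 3.4322 K.
Change = 3.4322 − 3.6308 = -0.20 K.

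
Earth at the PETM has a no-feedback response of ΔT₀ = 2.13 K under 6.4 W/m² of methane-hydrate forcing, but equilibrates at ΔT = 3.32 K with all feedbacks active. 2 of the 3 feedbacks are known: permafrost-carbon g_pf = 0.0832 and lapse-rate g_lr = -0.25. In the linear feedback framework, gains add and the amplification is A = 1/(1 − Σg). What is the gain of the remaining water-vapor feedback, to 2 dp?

Amplification A = ΔT/ΔT₀ = 3.32/2.13 = 1.559.
Total gain g = 1 − 1/A = 1 − 1/1.559 = 0.3586.
Known gains sum to 0.0832 − 0.25 = -0.1668.
g_wv = 0.3586 + 0.1668 = 0.53.

0.53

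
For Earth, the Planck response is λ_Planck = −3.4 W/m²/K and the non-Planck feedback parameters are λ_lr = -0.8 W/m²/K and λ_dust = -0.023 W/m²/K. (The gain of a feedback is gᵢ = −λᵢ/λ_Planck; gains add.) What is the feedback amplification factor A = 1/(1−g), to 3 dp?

Convert to gains: g_lr = -0.8/3.4 = -0.2353; g_dust = -0.023/3.4 = -0.006765.
Total gain g = -0.242065.
A = 1/(1 + 0.242065) = 0.805.

0.805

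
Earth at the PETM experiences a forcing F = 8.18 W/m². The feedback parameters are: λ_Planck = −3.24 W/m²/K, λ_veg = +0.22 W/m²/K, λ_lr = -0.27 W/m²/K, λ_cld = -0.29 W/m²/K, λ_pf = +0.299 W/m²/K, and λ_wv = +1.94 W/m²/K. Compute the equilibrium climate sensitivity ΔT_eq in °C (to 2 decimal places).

Net feedback parameter λ = (−3.24) + (+0.22) + (-0.27) + (-0.29) + (+0.299) + (+1.94) = -1.341 W/m²/K.
ΔT = −F/λ = −8.18/(-1.341) = 6.10 °C.

6.10 °C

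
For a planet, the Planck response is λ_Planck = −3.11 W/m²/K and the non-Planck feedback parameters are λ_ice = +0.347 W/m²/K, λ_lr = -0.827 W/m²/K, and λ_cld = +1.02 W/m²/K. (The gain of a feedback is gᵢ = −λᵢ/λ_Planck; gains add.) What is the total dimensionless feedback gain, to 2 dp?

Convert to gains: g_ice = 0.347/3.11 = 0.1116; g_lr = -0.827/3.11 = -0.2659; g_cld = 1.02/3.11 = 0.328.
Total gain g = 0.1737.

0.17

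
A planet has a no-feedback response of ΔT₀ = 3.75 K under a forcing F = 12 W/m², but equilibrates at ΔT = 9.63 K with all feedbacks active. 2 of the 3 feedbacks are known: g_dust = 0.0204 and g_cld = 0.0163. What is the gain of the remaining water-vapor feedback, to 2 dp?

0.57

Amplification A = ΔT/ΔT₀ = 9.63/3.75 = 2.568.
Total gain g = 1 − 1/A = 1 − 1/2.568 = 0.6106.
Known gains sum to 0.0204 + 0.0163 = 0.0367.
g_wv = 0.6106 − 0.0367 = 0.57.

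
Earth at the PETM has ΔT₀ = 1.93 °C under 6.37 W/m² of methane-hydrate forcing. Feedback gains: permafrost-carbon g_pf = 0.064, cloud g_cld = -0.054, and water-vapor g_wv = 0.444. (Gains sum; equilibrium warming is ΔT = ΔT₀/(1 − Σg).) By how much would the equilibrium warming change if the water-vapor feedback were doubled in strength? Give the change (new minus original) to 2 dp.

Original: g = 0.454, ΔT = 1.93/(1−0.454) = 3.5348 °C.
With doubled water-vapor: g' = 0.898, ΔT' = 1.93/(1−0.898) = 18.9216 °C.
Change = 18.9216 − 3.5348 = 15.39 °C.

15.39 °C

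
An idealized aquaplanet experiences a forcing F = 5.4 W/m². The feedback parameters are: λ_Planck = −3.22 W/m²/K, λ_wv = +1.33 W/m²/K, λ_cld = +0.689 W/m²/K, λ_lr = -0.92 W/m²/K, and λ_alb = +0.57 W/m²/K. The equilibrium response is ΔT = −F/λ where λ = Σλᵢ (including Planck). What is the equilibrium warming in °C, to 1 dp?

Net feedback parameter λ = (−3.22) + (+1.33) + (+0.689) + (-0.92) + (+0.57) = -1.551 W/m²/K.
ΔT = −F/λ = −5.4/(-1.551) = 3.5 °C.

3.5 °C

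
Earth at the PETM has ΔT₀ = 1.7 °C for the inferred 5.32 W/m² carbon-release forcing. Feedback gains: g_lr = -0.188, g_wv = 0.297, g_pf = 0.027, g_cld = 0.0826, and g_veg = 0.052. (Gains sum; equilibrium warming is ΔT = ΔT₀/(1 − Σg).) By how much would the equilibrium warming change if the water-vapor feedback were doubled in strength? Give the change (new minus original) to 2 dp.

1.60 °C

Original: g = 0.2706, ΔT = 1.7/(1−0.2706) = 2.3307 °C.
With doubled water-vapor: g' = 0.5676, ΔT' = 1.7/(1−0.5676) = 3.9315 °C.
Change = 3.9315 − 2.3307 = 1.60 °C.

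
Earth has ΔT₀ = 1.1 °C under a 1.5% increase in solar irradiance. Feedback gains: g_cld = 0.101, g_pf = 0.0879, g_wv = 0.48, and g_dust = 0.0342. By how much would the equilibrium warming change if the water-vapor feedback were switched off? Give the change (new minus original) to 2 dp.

-2.29 °C

Original: g = 0.7031, ΔT = 1.1/(1−0.7031) = 3.7050 °C.
Without water-vapor: g' = 0.2231, ΔT' = 1.1/(1−0.2231) = 1.4159 °C.
Change = 1.4159 − 3.7050 = -2.29 °C.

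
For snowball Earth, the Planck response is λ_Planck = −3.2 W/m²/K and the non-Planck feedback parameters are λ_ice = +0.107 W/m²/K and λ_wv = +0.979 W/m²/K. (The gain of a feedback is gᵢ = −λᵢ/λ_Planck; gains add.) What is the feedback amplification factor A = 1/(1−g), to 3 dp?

Convert to gains: g_ice = 0.107/3.2 = 0.03344; g_wv = 0.979/3.2 = 0.3059.
Total gain g = 0.33934.
A = 1/(1 − 0.33934) = 1.514.

1.514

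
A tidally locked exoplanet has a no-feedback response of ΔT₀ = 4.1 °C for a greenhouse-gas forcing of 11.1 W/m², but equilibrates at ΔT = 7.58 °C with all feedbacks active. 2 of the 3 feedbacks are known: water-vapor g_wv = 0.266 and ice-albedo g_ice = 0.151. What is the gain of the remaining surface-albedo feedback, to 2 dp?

0.04

Amplification A = ΔT/ΔT₀ = 7.58/4.1 = 1.849.
Total gain g = 1 − 1/A = 1 − 1/1.849 = 0.4592.
Known gains sum to 0.266 + 0.151 = 0.417.
g_alb = 0.4592 − 0.417 = 0.04.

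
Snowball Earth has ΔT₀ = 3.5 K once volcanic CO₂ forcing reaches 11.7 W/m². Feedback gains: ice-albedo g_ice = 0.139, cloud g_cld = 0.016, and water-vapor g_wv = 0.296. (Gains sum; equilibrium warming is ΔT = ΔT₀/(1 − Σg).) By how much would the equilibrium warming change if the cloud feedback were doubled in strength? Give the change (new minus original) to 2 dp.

0.19 K

Original: g = 0.451, ΔT = 3.5/(1−0.451) = 6.3752 K.
With doubled cloud: g' = 0.467, ΔT' = 3.5/(1−0.467) = 6.5666 K.
Change = 6.5666 − 6.3752 = 0.19 K.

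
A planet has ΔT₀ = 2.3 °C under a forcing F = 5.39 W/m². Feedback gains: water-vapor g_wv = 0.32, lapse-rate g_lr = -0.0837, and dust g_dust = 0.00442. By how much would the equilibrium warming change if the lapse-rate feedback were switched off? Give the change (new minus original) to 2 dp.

0.38 °C

Original: g = 0.24072, ΔT = 2.3/(1−0.24072) = 3.0292 °C.
Without lapse-rate: g' = 0.32442, ΔT' = 2.3/(1−0.32442) = 3.4045 °C.
Change = 3.4045 − 3.0292 = 0.38 °C.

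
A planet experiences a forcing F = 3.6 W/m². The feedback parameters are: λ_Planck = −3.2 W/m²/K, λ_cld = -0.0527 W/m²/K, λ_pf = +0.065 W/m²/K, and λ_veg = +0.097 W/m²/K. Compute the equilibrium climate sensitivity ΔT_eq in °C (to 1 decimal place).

1.2 °C

Net feedback parameter λ = (−3.2) + (-0.0527) + (+0.065) + (+0.097) = -3.0907 W/m²/K.
ΔT = −F/λ = −3.6/(-3.0907) = 1.2 °C.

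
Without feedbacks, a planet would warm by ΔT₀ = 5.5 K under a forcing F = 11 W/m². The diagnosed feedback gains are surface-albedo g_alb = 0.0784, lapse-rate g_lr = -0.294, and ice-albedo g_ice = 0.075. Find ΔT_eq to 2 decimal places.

4.82 K

Total gain g = 0.0784 − 0.294 + 0.075 = -0.1406.
Amplification A = 1/(1 + 0.1406) = 0.8767.
ΔT = 5.5 × 0.8767 = 4.82 K.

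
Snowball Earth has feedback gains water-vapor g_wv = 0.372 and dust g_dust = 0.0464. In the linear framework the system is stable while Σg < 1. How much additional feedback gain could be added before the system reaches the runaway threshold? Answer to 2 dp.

Current total gain = 0.372 + 0.0464 = 0.4184.
Margin to runaway = 1 − 0.4184 = 0.58.

0.58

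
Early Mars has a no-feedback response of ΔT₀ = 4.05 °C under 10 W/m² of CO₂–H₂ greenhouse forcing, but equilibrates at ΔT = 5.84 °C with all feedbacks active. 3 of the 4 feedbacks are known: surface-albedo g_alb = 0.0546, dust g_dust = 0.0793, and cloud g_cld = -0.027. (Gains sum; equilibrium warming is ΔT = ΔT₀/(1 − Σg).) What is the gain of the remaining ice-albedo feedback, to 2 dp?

0.20

Amplification A = ΔT/ΔT₀ = 5.84/4.05 = 1.442.
Total gain g = 1 − 1/A = 1 − 1/1.442 = 0.3065.
Known gains sum to 0.0546 + 0.0793 − 0.027 = 0.1069.
g_ice = 0.3065 − 0.1069 = 0.20.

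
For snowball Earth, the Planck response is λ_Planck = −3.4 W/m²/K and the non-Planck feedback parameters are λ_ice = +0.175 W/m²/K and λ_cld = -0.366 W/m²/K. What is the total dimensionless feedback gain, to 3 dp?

-0.056

Convert to gains: g_ice = 0.175/3.4 = 0.05147; g_cld = -0.366/3.4 = -0.1076.
Total gain g = -0.05613.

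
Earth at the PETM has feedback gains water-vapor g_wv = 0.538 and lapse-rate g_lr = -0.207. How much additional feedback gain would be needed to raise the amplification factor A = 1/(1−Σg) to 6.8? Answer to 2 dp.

Current total gain = 0.331.
Target gain for A = 6.8: g* = 1 − 1/6.8 = 0.8529.
Additional gain needed = 0.8529 − 0.331 = 0.52.

0.52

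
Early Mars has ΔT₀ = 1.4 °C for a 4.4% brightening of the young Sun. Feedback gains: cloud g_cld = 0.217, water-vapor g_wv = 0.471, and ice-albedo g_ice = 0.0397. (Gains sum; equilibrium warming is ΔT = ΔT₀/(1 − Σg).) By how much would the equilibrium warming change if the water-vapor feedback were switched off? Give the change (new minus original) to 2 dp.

-3.26 °C

Original: g = 0.7277, ΔT = 1.4/(1−0.7277) = 5.1414 °C.
Without water-vapor: g' = 0.2567, ΔT' = 1.4/(1−0.2567) = 1.8835 °C.
Change = 1.8835 − 5.1414 = -3.26 °C.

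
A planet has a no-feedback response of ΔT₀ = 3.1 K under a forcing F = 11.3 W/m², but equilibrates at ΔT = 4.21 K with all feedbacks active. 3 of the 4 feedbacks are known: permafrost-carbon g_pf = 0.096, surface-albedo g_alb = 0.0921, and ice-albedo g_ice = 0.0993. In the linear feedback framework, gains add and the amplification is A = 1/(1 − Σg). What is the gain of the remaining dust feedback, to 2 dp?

Amplification A = ΔT/ΔT₀ = 4.21/3.1 = 1.358.
Total gain g = 1 − 1/A = 1 − 1/1.358 = 0.2636.
Known gains sum to 0.096 + 0.0921 + 0.0993 = 0.2874.
g_dust = 0.2636 − 0.2874 = -0.02.

-0.02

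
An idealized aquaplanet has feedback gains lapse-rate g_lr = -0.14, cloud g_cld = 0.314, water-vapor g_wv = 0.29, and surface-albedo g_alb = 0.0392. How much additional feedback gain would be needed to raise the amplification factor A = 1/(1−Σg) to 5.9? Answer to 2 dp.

Current total gain = 0.5032.
Target gain for A = 5.9: g* = 1 − 1/5.9 = 0.8305.
Additional gain needed = 0.8305 − 0.5032 = 0.33.

0.33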